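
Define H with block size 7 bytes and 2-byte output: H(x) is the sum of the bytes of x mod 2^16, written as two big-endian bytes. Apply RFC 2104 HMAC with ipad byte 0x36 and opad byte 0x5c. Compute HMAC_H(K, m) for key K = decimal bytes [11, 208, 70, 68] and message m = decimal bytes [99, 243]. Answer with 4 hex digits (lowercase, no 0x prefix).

0329

Key decimal bytes [11, 208, 70, 68] = 0b d0 46 44 is 4 bytes ≤ B = 7; zero-pad to 7 bytes: K' = 0b d0 46 44 00 00 00.
K' ⊕ ipad = 3d e6 70 72 36 36 36.  K' ⊕ opad = 57 8c 1a 18 5c 5c 5c.
Inner input = (K'⊕ipad) ∥ m = 3d e6 70 72 36 36 36 ∥ 63 f3.
Inner hash: sum = 61+230+112+114+54+54+54+99+243 = 1021 → 03 fd.
Outer input = (K'⊕opad) ∥ inner = 57 8c 1a 18 5c 5c 5c ∥ 03 fd.
Outer hash (tag): sum = 87+140+26+24+92+92+92+3+253 = 809 → 03 29.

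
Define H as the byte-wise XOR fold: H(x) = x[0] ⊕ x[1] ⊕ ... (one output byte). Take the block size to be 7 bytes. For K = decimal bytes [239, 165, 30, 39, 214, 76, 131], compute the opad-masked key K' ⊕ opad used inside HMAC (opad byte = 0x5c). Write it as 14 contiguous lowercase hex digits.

Key decimal bytes [239, 165, 30, 39, 214, 76, 131] = ef a5 1e 27 d6 4c 83 is exactly B = 7 bytes: K' = ef a5 1e 27 d6 4c 83.
XOR each byte with 0x5c: ef⊕5c=b3, a5⊕5c=f9, 1e⊕5c=42, 27⊕5c=7b, d6⊕5c=8a, 4c⊕5c=10, 83⊕5c=df.

b3f9427b8a10df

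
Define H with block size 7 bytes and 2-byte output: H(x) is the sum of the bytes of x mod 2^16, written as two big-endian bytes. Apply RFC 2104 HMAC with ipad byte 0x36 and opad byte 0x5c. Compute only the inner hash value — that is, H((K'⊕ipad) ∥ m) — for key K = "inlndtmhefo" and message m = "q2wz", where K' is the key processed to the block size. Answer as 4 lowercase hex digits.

Key "inlndtmhefo" = 69 6e 6c 6e 64 74 6d 68 65 66 6f is 11 bytes > B = 7, so hash it first: H(key) = 04 98, then zero-pad to 7 bytes: K' = 04 98 00 00 00 00 00.
K' ⊕ ipad = 32 ae 36 36 36 36 36.
Inner input = 32 ae 36 36 36 36 36 ∥ 71 32 77 7a.
Inner hash: sum = 50+174+54+54+54+54+54+113+50+119+122 = 898 → 03 82.

0382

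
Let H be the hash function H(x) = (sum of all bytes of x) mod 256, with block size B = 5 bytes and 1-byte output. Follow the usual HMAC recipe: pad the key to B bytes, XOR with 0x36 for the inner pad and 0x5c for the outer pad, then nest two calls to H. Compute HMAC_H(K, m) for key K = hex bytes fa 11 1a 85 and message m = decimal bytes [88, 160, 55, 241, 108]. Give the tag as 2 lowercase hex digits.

Key hex bytes fa 11 1a 85 is 4 bytes ≤ B = 5; zero-pad to 5 bytes: K' = fa 11 1a 85 00.
K' ⊕ ipad = cc 27 2c b3 36.  K' ⊕ opad = a6 4d 46 d9 5c.
Inner input = (K'⊕ipad) ∥ m = cc 27 2c b3 36 ∥ 58 a0 37 f1 6c.
Inner hash: sum = 204+39+44+179+54+88+160+55+241+108 = 1172; mod 256 = 148 → 94.
Outer input = (K'⊕opad) ∥ inner = a6 4d 46 d9 5c ∥ 94.
Outer hash (tag): sum = 166+77+70+217+92+148 = 770; mod 256 = 2 → 02.

02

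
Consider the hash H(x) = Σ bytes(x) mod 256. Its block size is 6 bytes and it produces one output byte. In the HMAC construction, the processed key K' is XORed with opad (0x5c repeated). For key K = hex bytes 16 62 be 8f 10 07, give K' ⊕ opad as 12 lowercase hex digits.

Key hex bytes 16 62 be 8f 10 07 is exactly B = 6 bytes: K' = 16 62 be 8f 10 07.
XOR each byte with 0x5c: 16⊕5c=4a, 62⊕5c=3e, be⊕5c=e2, 8f⊕5c=d3, 10⊕5c=4c, 07⊕5c=5b.

4a3ee2d34c5b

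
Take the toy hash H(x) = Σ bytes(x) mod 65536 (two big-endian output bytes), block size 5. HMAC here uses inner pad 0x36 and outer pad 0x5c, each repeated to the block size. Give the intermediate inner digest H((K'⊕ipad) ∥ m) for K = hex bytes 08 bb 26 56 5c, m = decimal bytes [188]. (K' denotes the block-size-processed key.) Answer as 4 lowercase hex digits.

Key hex bytes 08 bb 26 56 5c is exactly B = 5 bytes: K' = 08 bb 26 56 5c.
K' ⊕ ipad = 3e 8d 10 60 6a.
Inner input = 3e 8d 10 60 6a ∥ bc.
Inner hash: sum = 62+141+16+96+106+188 = 609 → 02 61.

0261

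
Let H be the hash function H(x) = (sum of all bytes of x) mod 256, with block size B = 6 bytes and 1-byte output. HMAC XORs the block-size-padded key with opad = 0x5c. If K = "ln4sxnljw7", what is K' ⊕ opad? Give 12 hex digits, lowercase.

Key "ln4sxnljw7" = 6c 6e 34 73 78 6e 6c 6a 77 37 is 10 bytes > B = 6, so hash it first: H(key) = eb, then zero-pad to 6 bytes: K' = eb 00 00 00 00 00.
XOR each byte with 0x5c: eb⊕5c=b7, 00⊕5c=5c, 00⊕5c=5c, 00⊕5c=5c, 00⊕5c=5c, 00⊕5c=5c.

b75c5c5c5c5c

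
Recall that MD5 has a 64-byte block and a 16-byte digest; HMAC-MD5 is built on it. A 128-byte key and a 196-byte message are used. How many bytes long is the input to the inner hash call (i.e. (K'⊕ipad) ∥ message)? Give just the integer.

Key is 128 > 64 bytes, so it is hashed to 16 bytes then zero-padded to 64: |K'| = 64.
Inner input = (K'⊕ipad) ∥ m → 64 + 196 = 260 bytes.

260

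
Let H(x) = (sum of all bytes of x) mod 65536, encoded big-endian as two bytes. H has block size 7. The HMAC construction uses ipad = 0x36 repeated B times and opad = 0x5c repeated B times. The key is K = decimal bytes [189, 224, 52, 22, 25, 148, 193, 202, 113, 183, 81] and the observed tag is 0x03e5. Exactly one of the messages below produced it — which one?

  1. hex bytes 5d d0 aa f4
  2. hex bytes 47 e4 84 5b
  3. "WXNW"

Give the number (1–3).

Key decimal bytes [189, 224, 52, 22, 25, 148, 193, 202, 113, 183, 81] = bd e0 34 16 19 94 c1 ca 71 b7 51 is 11 bytes > B = 7, so hash it first: H(key) = 05 98, then zero-pad to 7 bytes: K' = 05 98 00 00 00 00 00.
K' ⊕ ipad = 33 ae 36 36 36 36 36; K' ⊕ opad = 59 c4 5c 5c 5c 5c 5c.
m1: inner = H(33 ae 36 36 36 36 36 5d d0 aa f4) = 04 ba; tag = H(59 c4 5c 5c 5c 5c 5c 04 ba) = 03a7
m2: inner = H(33 ae 36 36 36 36 36 47 e4 84 5b) = 03 f9; tag = H(59 c4 5c 5c 5c 5c 5c 03 f9) = 03e5 ← matches
m3: inner = H(33 ae 36 36 36 36 36 57 58 4e 57) = 03 43; tag = H(59 c4 5c 5c 5c 5c 5c 03 43) = 032f

2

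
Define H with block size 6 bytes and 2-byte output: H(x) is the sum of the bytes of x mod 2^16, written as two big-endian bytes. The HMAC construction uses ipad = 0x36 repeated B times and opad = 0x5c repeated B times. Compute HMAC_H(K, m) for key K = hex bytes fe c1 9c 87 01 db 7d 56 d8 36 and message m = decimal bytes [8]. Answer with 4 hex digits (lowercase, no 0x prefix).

0349

Key hex bytes fe c1 9c 87 01 db 7d 56 d8 36 is 10 bytes > B = 6, so hash it first: H(key) = 05 9f, then zero-pad to 6 bytes: K' = 05 9f 00 00 00 00.
K' ⊕ ipad = 33 a9 36 36 36 36.  K' ⊕ opad = 59 c3 5c 5c 5c 5c.
Inner input = (K'⊕ipad) ∥ m = 33 a9 36 36 36 36 ∥ 08.
Inner hash: sum = 51+169+54+54+54+54+8 = 444 → 01 bc.
Outer input = (K'⊕opad) ∥ inner = 59 c3 5c 5c 5c 5c ∥ 01 bc.
Outer hash (tag): sum = 89+195+92+92+92+92+1+188 = 841 → 03 49.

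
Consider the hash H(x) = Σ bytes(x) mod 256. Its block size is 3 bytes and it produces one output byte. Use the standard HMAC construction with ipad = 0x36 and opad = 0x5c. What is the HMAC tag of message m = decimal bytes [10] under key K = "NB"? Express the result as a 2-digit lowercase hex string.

Key "NB" = 4e 42 is 2 bytes ≤ B = 3; zero-pad to 3 bytes: K' = 4e 42 00.
K' ⊕ ipad = 78 74 36.  K' ⊕ opad = 12 1e 5c.
Inner input = (K'⊕ipad) ∥ m = 78 74 36 ∥ 0a.
Inner hash: sum = 120+116+54+10 = 300; mod 256 = 44 → 2c.
Outer input = (K'⊕opad) ∥ inner = 12 1e 5c ∥ 2c.
Outer hash (tag): sum = 18+30+92+44 = 184 → b8.

b8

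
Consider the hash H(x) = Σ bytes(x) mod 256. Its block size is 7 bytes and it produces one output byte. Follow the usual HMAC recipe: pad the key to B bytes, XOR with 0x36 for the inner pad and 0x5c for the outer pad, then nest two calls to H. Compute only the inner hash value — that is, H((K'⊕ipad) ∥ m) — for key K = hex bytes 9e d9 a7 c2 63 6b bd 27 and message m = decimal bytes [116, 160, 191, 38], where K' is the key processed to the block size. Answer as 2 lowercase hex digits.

e1

Key hex bytes 9e d9 a7 c2 63 6b bd 27 is 8 bytes > B = 7, so hash it first: H(key) = 92, then zero-pad to 7 bytes: K' = 92 00 00 00 00 00 00.
K' ⊕ ipad = a4 36 36 36 36 36 36.
Inner input = a4 36 36 36 36 36 36 ∥ 74 a0 bf 26.
Inner hash: sum = 164+54+54+54+54+54+54+116+160+191+38 = 993; mod 256 = 225 → e1.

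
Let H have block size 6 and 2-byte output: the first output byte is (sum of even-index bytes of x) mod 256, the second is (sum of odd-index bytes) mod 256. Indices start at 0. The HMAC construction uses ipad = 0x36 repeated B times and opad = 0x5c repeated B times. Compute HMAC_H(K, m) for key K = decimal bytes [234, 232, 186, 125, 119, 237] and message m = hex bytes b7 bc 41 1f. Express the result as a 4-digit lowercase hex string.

Key decimal bytes [234, 232, 186, 125, 119, 237] = ea e8 ba 7d 77 ed is exactly B = 6 bytes: K' = ea e8 ba 7d 77 ed.
K' ⊕ ipad = dc de 8c 4b 41 db.  K' ⊕ opad = b6 b4 e6 21 2b b1.
Inner input = (K'⊕ipad) ∥ m = dc de 8c 4b 41 db ∥ b7 bc 41 1f.
Inner hash: even-index sum = 673 mod 256 = 161; odd-index sum = 735 mod 256 = 223 → a1 df.
Outer input = (K'⊕opad) ∥ inner = b6 b4 e6 21 2b b1 ∥ a1 df.
Outer hash (tag): even-index sum = 616 mod 256 = 104; odd-index sum = 613 mod 256 = 101 → 68 65.

6865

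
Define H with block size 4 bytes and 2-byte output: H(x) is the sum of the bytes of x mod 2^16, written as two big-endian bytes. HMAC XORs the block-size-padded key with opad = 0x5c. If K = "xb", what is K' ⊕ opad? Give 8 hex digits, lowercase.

Key "xb" = 78 62 is 2 bytes ≤ B = 4; zero-pad to 4 bytes: K' = 78 62 00 00.
XOR each byte with 0x5c: 78⊕5c=24, 62⊕5c=3e, 00⊕5c=5c, 00⊕5c=5c.

243e5c5c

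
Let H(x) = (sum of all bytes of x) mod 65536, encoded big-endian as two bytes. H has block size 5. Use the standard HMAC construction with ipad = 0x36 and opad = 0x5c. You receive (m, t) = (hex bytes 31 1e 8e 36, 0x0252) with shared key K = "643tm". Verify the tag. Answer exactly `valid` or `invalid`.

Key "643tm" = 36 34 33 74 6d is exactly B = 5 bytes: K' = 36 34 33 74 6d.
K' ⊕ ipad = 00 02 05 42 5b; K' ⊕ opad = 6a 68 6f 28 31.
Inner hash: sum = 0+2+5+66+91+49+30+142+54 = 439 → 01 b7.
Outer hash (recomputed tag): sum = 106+104+111+40+49+1+183 = 594 → 02 52.
Recomputed tag = 0252; claimed = 0252 → match.

valid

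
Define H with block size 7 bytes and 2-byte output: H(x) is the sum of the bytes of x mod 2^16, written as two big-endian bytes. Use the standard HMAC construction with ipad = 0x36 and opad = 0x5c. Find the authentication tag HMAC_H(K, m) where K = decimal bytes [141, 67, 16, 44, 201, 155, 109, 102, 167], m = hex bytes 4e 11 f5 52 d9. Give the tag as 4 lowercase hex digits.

0383

Key decimal bytes [141, 67, 16, 44, 201, 155, 109, 102, 167] = 8d 43 10 2c c9 9b 6d 66 a7 is 9 bytes > B = 7, so hash it first: H(key) = 03 ea, then zero-pad to 7 bytes: K' = 03 ea 00 00 00 00 00.
K' ⊕ ipad = 35 dc 36 36 36 36 36.  K' ⊕ opad = 5f b6 5c 5c 5c 5c 5c.
Inner input = (K'⊕ipad) ∥ m = 35 dc 36 36 36 36 36 ∥ 4e 11 f5 52 d9.
Inner hash: sum = 53+220+54+54+54+54+54+78+17+245+82+217 = 1182 → 04 9e.
Outer input = (K'⊕opad) ∥ inner = 5f b6 5c 5c 5c 5c 5c ∥ 04 9e.
Outer hash (tag): sum = 95+182+92+92+92+92+92+4+158 = 899 → 03 83.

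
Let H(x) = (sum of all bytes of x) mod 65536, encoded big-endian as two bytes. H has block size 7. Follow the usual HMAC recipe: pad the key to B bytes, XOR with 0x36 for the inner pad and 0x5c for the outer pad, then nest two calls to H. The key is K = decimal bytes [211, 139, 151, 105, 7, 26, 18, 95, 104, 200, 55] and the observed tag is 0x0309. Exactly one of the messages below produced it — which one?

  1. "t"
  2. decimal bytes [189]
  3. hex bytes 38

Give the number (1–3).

3

Key decimal bytes [211, 139, 151, 105, 7, 26, 18, 95, 104, 200, 55] = d3 8b 97 69 07 1a 12 5f 68 c8 37 is 11 bytes > B = 7, so hash it first: H(key) = 04 57, then zero-pad to 7 bytes: K' = 04 57 00 00 00 00 00.
K' ⊕ ipad = 32 61 36 36 36 36 36; K' ⊕ opad = 58 0b 5c 5c 5c 5c 5c.
m1: inner = H(32 61 36 36 36 36 36 74) = 02 15; tag = H(58 0b 5c 5c 5c 5c 5c 02 15) = 0246
m2: inner = H(32 61 36 36 36 36 36 bd) = 02 5e; tag = H(58 0b 5c 5c 5c 5c 5c 02 5e) = 028f
m3: inner = H(32 61 36 36 36 36 36 38) = 01 d9; tag = H(58 0b 5c 5c 5c 5c 5c 01 d9) = 0309 ← matches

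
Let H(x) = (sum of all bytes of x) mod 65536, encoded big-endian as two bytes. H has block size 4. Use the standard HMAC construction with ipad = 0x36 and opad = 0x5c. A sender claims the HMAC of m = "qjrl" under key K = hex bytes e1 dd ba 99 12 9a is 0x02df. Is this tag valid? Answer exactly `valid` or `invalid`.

valid

Key hex bytes e1 dd ba 99 12 9a is 6 bytes > B = 4, so hash it first: H(key) = 03 bd, then zero-pad to 4 bytes: K' = 03 bd 00 00.
K' ⊕ ipad = 35 8b 36 36; K' ⊕ opad = 5f e1 5c 5c.
Inner hash: sum = 53+139+54+54+113+106+114+108 = 741 → 02 e5.
Outer hash (recomputed tag): sum = 95+225+92+92+2+229 = 735 → 02 df.
Recomputed tag = 02df; claimed = 02df → match.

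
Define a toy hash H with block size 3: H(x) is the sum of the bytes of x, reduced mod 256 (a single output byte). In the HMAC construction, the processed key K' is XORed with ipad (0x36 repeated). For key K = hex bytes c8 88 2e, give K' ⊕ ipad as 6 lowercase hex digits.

Key hex bytes c8 88 2e is exactly B = 3 bytes: K' = c8 88 2e.
XOR each byte with 0x36: c8⊕36=fe, 88⊕36=be, 2e⊕36=18.

febe18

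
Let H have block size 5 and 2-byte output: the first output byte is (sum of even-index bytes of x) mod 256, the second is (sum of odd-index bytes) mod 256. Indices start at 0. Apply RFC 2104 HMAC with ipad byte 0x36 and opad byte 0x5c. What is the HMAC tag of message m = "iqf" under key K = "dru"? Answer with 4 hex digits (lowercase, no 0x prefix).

Key "dru" = 64 72 75 is 3 bytes ≤ B = 5; zero-pad to 5 bytes: K' = 64 72 75 00 00.
K' ⊕ ipad = 52 44 43 36 36.  K' ⊕ opad = 38 2e 29 5c 5c.
Inner input = (K'⊕ipad) ∥ m = 52 44 43 36 36 ∥ 69 71 66.
Inner hash: even-index sum = 316 mod 256 = 60; odd-index sum = 329 mod 256 = 73 → 3c 49.
Outer input = (K'⊕opad) ∥ inner = 38 2e 29 5c 5c ∥ 3c 49.
Outer hash (tag): even-index sum = 262 mod 256 = 6; odd-index sum = 198 mod 256 = 198 → 06 c6.

06c6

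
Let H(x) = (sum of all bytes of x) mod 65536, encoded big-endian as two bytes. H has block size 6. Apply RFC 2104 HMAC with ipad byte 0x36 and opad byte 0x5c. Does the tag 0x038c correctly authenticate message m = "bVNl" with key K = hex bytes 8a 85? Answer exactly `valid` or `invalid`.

invalid

Key hex bytes 8a 85 is 2 bytes ≤ B = 6; zero-pad to 6 bytes: K' = 8a 85 00 00 00 00.
K' ⊕ ipad = bc b3 36 36 36 36; K' ⊕ opad = d6 d9 5c 5c 5c 5c.
Inner hash: sum = 188+179+54+54+54+54+98+86+78+108 = 953 → 03 b9.
Outer hash (recomputed tag): sum = 214+217+92+92+92+92+3+185 = 987 → 03 db.
Recomputed tag = 03db; claimed = 038c → mismatch.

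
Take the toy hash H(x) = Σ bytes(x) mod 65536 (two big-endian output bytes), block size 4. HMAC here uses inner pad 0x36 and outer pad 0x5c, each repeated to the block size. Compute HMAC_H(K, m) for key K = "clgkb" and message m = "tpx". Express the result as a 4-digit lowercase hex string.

Key "clgkb" = 63 6c 67 6b 62 is 5 bytes > B = 4, so hash it first: H(key) = 02 03, then zero-pad to 4 bytes: K' = 02 03 00 00.
K' ⊕ ipad = 34 35 36 36.  K' ⊕ opad = 5e 5f 5c 5c.
Inner input = (K'⊕ipad) ∥ m = 34 35 36 36 ∥ 74 70 78.
Inner hash: sum = 52+53+54+54+116+112+120 = 561 → 02 31.
Outer input = (K'⊕opad) ∥ inner = 5e 5f 5c 5c ∥ 02 31.
Outer hash (tag): sum = 94+95+92+92+2+49 = 424 → 01 a8.

01a8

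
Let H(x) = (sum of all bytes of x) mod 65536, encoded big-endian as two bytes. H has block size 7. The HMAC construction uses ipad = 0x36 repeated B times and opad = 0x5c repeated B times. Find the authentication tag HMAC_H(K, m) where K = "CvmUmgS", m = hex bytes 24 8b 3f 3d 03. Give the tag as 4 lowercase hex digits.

01b3

Key "CvmUmgS" = 43 76 6d 55 6d 67 53 is exactly B = 7 bytes: K' = 43 76 6d 55 6d 67 53.
K' ⊕ ipad = 75 40 5b 63 5b 51 65.  K' ⊕ opad = 1f 2a 31 09 31 3b 0f.
Inner input = (K'⊕ipad) ∥ m = 75 40 5b 63 5b 51 65 ∥ 24 8b 3f 3d 03.
Inner hash: sum = 117+64+91+99+91+81+101+36+139+63+61+3 = 946 → 03 b2.
Outer input = (K'⊕opad) ∥ inner = 1f 2a 31 09 31 3b 0f ∥ 03 b2.
Outer hash (tag): sum = 31+42+49+9+49+59+15+3+178 = 435 → 01 b3.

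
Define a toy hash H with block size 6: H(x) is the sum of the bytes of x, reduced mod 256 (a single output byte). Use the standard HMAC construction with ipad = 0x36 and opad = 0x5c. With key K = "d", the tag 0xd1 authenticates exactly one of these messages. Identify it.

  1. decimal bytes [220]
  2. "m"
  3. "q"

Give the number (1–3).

Key "d" = 64 is 1 byte ≤ B = 6; zero-pad to 6 bytes: K' = 64 00 00 00 00 00.
K' ⊕ ipad = 52 36 36 36 36 36; K' ⊕ opad = 38 5c 5c 5c 5c 5c.
m1: inner = H(52 36 36 36 36 36 dc) = 3c; tag = H(38 5c 5c 5c 5c 5c 3c) = 40
m2: inner = H(52 36 36 36 36 36 6d) = cd; tag = H(38 5c 5c 5c 5c 5c cd) = d1 ← matches
m3: inner = H(52 36 36 36 36 36 71) = d1; tag = H(38 5c 5c 5c 5c 5c d1) = d5

2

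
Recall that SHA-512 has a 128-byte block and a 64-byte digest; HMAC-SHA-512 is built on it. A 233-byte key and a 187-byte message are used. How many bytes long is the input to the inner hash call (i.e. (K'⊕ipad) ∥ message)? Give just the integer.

Key is 233 > 128 bytes, so it is hashed to 64 bytes then zero-padded to 128: |K'| = 128.
Inner input = (K'⊕ipad) ∥ m → 128 + 187 = 315 bytes.

315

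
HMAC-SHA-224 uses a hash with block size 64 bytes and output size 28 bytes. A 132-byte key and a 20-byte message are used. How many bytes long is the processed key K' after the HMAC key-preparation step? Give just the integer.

64

Key is 132 > 64 bytes, so it is hashed to 28 bytes then zero-padded to 64: |K'| = 64.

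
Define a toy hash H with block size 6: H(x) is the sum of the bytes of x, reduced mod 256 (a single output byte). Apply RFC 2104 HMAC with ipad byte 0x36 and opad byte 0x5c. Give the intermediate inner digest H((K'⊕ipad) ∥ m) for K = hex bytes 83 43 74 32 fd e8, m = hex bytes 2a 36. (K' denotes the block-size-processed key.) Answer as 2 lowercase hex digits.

Key hex bytes 83 43 74 32 fd e8 is exactly B = 6 bytes: K' = 83 43 74 32 fd e8.
K' ⊕ ipad = b5 75 42 04 cb de.
Inner input = b5 75 42 04 cb de ∥ 2a 36.
Inner hash: sum = 181+117+66+4+203+222+42+54 = 889; mod 256 = 121 → 79.

79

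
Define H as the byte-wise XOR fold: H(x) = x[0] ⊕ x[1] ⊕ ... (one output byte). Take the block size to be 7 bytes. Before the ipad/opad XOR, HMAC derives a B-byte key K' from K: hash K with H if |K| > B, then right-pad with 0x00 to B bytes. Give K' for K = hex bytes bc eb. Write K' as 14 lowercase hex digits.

bceb0000000000

Key hex bytes bc eb is 2 bytes ≤ B = 7; zero-pad to 7 bytes: K' = bc eb 00 00 00 00 00.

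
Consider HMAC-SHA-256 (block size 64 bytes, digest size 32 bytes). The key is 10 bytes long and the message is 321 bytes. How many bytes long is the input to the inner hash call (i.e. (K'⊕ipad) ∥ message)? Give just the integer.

385

Key is 10 ≤ 64 bytes, zero-padded: |K'| = 64.
Inner input = (K'⊕ipad) ∥ m → 64 + 321 = 385 bytes.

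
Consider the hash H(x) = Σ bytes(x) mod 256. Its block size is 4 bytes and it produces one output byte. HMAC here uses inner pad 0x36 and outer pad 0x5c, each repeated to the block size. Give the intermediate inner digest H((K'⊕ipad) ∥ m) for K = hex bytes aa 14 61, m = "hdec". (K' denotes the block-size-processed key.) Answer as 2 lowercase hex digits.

Key hex bytes aa 14 61 is 3 bytes ≤ B = 4; zero-pad to 4 bytes: K' = aa 14 61 00.
K' ⊕ ipad = 9c 22 57 36.
Inner input = 9c 22 57 36 ∥ 68 64 65 63.
Inner hash: sum = 156+34+87+54+104+100+101+99 = 735; mod 256 = 223 → df.

df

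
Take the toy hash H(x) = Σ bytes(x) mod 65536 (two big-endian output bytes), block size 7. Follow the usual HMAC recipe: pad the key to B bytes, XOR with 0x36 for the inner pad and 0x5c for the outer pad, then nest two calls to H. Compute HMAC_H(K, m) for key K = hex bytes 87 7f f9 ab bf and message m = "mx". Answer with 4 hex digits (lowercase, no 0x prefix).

Key hex bytes 87 7f f9 ab bf is 5 bytes ≤ B = 7; zero-pad to 7 bytes: K' = 87 7f f9 ab bf 00 00.
K' ⊕ ipad = b1 49 cf 9d 89 36 36.  K' ⊕ opad = db 23 a5 f7 e3 5c 5c.
Inner input = (K'⊕ipad) ∥ m = b1 49 cf 9d 89 36 36 ∥ 6d 78.
Inner hash: sum = 177+73+207+157+137+54+54+109+120 = 1088 → 04 40.
Outer input = (K'⊕opad) ∥ inner = db 23 a5 f7 e3 5c 5c ∥ 04 40.
Outer hash (tag): sum = 219+35+165+247+227+92+92+4+64 = 1145 → 04 79.

0479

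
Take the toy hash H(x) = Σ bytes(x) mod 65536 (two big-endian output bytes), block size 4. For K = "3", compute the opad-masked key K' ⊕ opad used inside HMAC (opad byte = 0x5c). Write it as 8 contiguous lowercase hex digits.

6f5c5c5c

Key "3" = 33 is 1 byte ≤ B = 4; zero-pad to 4 bytes: K' = 33 00 00 00.
XOR each byte with 0x5c: 33⊕5c=6f, 00⊕5c=5c, 00⊕5c=5c, 00⊕5c=5c.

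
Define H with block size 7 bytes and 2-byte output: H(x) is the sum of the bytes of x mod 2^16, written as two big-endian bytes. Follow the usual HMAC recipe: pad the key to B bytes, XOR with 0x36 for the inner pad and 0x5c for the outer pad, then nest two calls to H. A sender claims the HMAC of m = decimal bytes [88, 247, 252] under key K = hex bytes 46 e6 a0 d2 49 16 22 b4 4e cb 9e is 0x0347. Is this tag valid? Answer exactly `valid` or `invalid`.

valid

Key hex bytes 46 e6 a0 d2 49 16 22 b4 4e cb 9e is 11 bytes > B = 7, so hash it first: H(key) = 05 8a, then zero-pad to 7 bytes: K' = 05 8a 00 00 00 00 00.
K' ⊕ ipad = 33 bc 36 36 36 36 36; K' ⊕ opad = 59 d6 5c 5c 5c 5c 5c.
Inner hash: sum = 51+188+54+54+54+54+54+88+247+252 = 1096 → 04 48.
Outer hash (recomputed tag): sum = 89+214+92+92+92+92+92+4+72 = 839 → 03 47.
Recomputed tag = 0347; claimed = 0347 → match.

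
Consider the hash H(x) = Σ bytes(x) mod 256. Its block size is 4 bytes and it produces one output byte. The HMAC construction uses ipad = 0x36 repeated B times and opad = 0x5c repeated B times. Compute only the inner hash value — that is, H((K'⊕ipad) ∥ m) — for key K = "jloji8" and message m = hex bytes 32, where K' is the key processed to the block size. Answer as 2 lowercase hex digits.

Key "jloji8" = 6a 6c 6f 6a 69 38 is 6 bytes > B = 4, so hash it first: H(key) = 50, then zero-pad to 4 bytes: K' = 50 00 00 00.
K' ⊕ ipad = 66 36 36 36.
Inner input = 66 36 36 36 ∥ 32.
Inner hash: sum = 102+54+54+54+50 = 314; mod 256 = 58 → 3a.

3a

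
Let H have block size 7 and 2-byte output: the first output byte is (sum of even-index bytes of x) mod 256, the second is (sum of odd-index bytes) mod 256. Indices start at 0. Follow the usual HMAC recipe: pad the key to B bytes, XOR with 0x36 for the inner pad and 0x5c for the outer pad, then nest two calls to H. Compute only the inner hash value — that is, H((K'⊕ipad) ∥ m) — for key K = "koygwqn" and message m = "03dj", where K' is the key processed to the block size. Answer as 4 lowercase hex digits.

Key "koygwqn" = 6b 6f 79 67 77 71 6e is exactly B = 7 bytes: K' = 6b 6f 79 67 77 71 6e.
K' ⊕ ipad = 5d 59 4f 51 41 47 58.
Inner input = 5d 59 4f 51 41 47 58 ∥ 30 33 64 6a.
Inner hash: even-index sum = 482 mod 256 = 226; odd-index sum = 389 mod 256 = 133 → e2 85.

e285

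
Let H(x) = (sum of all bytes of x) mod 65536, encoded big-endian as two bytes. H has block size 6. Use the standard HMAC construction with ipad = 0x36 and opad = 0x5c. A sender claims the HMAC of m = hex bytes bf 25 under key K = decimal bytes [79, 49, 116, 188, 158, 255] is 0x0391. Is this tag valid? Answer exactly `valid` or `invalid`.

Key decimal bytes [79, 49, 116, 188, 158, 255] = 4f 31 74 bc 9e ff is exactly B = 6 bytes: K' = 4f 31 74 bc 9e ff.
K' ⊕ ipad = 79 07 42 8a a8 c9; K' ⊕ opad = 13 6d 28 e0 c2 a3.
Inner hash: sum = 121+7+66+138+168+201+191+37 = 929 → 03 a1.
Outer hash (recomputed tag): sum = 19+109+40+224+194+163+3+161 = 913 → 03 91.
Recomputed tag = 0391; claimed = 0391 → match.

valid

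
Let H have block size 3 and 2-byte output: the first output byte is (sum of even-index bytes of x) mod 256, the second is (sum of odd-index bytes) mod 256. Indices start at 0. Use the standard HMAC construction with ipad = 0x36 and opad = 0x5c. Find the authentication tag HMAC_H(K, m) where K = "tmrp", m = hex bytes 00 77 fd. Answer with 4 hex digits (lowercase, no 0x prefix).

fefe

Key "tmrp" = 74 6d 72 70 is 4 bytes > B = 3, so hash it first: H(key) = e6 dd, then zero-pad to 3 bytes: K' = e6 dd 00.
K' ⊕ ipad = d0 eb 36.  K' ⊕ opad = ba 81 5c.
Inner input = (K'⊕ipad) ∥ m = d0 eb 36 ∥ 00 77 fd.
Inner hash: even-index sum = 381 mod 256 = 125; odd-index sum = 488 mod 256 = 232 → 7d e8.
Outer input = (K'⊕opad) ∥ inner = ba 81 5c ∥ 7d e8.
Outer hash (tag): even-index sum = 510 mod 256 = 254; odd-index sum = 254 mod 256 = 254 → fe fe.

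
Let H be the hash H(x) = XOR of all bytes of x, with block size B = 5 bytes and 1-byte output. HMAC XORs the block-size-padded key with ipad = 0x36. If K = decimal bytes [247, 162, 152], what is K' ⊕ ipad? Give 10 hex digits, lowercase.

Key decimal bytes [247, 162, 152] = f7 a2 98 is 3 bytes ≤ B = 5; zero-pad to 5 bytes: K' = f7 a2 98 00 00.
XOR each byte with 0x36: f7⊕36=c1, a2⊕36=94, 98⊕36=ae, 00⊕36=36, 00⊕36=36.

c194ae3636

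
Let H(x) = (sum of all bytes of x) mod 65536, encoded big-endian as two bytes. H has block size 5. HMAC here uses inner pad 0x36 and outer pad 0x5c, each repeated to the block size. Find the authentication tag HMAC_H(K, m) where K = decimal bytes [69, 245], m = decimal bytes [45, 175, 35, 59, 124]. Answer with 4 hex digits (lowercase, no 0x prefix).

Key decimal bytes [69, 245] = 45 f5 is 2 bytes ≤ B = 5; zero-pad to 5 bytes: K' = 45 f5 00 00 00.
K' ⊕ ipad = 73 c3 36 36 36.  K' ⊕ opad = 19 a9 5c 5c 5c.
Inner input = (K'⊕ipad) ∥ m = 73 c3 36 36 36 ∥ 2d af 23 3b 7c.
Inner hash: sum = 115+195+54+54+54+45+175+35+59+124 = 910 → 03 8e.
Outer input = (K'⊕opad) ∥ inner = 19 a9 5c 5c 5c ∥ 03 8e.
Outer hash (tag): sum = 25+169+92+92+92+3+142 = 615 → 02 67.

0267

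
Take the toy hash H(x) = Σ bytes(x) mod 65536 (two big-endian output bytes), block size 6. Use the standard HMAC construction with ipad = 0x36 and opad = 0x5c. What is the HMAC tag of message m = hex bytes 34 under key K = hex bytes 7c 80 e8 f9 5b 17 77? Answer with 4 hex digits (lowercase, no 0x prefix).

029c

Key hex bytes 7c 80 e8 f9 5b 17 77 is 7 bytes > B = 6, so hash it first: H(key) = 03 c6, then zero-pad to 6 bytes: K' = 03 c6 00 00 00 00.
K' ⊕ ipad = 35 f0 36 36 36 36.  K' ⊕ opad = 5f 9a 5c 5c 5c 5c.
Inner input = (K'⊕ipad) ∥ m = 35 f0 36 36 36 36 ∥ 34.
Inner hash: sum = 53+240+54+54+54+54+52 = 561 → 02 31.
Outer input = (K'⊕opad) ∥ inner = 5f 9a 5c 5c 5c 5c ∥ 02 31.
Outer hash (tag): sum = 95+154+92+92+92+92+2+49 = 668 → 02 9c.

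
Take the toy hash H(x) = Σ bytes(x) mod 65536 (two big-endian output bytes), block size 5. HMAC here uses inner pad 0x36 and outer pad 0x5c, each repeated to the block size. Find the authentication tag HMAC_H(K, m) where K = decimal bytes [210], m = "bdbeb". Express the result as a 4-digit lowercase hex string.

02ac

Key decimal bytes [210] = d2 is 1 byte ≤ B = 5; zero-pad to 5 bytes: K' = d2 00 00 00 00.
K' ⊕ ipad = e4 36 36 36 36.  K' ⊕ opad = 8e 5c 5c 5c 5c.
Inner input = (K'⊕ipad) ∥ m = e4 36 36 36 36 ∥ 62 64 62 65 62.
Inner hash: sum = 228+54+54+54+54+98+100+98+101+98 = 939 → 03 ab.
Outer input = (K'⊕opad) ∥ inner = 8e 5c 5c 5c 5c ∥ 03 ab.
Outer hash (tag): sum = 142+92+92+92+92+3+171 = 684 → 02 ac.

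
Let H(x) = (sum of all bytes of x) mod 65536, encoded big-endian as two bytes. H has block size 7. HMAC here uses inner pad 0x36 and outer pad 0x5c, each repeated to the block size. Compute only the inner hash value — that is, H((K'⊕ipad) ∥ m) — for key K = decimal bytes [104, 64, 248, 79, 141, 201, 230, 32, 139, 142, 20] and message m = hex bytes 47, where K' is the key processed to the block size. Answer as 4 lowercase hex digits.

01d6

Key decimal bytes [104, 64, 248, 79, 141, 201, 230, 32, 139, 142, 20] = 68 40 f8 4f 8d c9 e6 20 8b 8e 14 is 11 bytes > B = 7, so hash it first: H(key) = 05 78, then zero-pad to 7 bytes: K' = 05 78 00 00 00 00 00.
K' ⊕ ipad = 33 4e 36 36 36 36 36.
Inner input = 33 4e 36 36 36 36 36 ∥ 47.
Inner hash: sum = 51+78+54+54+54+54+54+71 = 470 → 01 d6.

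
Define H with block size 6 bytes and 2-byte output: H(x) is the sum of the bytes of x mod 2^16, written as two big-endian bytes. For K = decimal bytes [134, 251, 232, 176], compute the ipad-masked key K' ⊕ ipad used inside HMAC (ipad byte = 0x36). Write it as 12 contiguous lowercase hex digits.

Key decimal bytes [134, 251, 232, 176] = 86 fb e8 b0 is 4 bytes ≤ B = 6; zero-pad to 6 bytes: K' = 86 fb e8 b0 00 00.
XOR each byte with 0x36: 86⊕36=b0, fb⊕36=cd, e8⊕36=de, b0⊕36=86, 00⊕36=36, 00⊕36=36.

b0cdde863636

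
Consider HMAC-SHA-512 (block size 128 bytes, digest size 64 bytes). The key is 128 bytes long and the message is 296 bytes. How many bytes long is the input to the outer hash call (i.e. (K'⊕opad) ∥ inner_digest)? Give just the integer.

Key is 128 ≤ 128 bytes, zero-padded: |K'| = 128.
Outer input = (K'⊕opad) ∥ H(inner) → 128 + 64 = 192 bytes.

192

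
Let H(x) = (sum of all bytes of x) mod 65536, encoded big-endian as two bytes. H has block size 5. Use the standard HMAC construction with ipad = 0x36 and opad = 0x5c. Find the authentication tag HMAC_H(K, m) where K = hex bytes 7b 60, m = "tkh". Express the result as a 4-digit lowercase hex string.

Key hex bytes 7b 60 is 2 bytes ≤ B = 5; zero-pad to 5 bytes: K' = 7b 60 00 00 00.
K' ⊕ ipad = 4d 56 36 36 36.  K' ⊕ opad = 27 3c 5c 5c 5c.
Inner input = (K'⊕ipad) ∥ m = 4d 56 36 36 36 ∥ 74 6b 68.
Inner hash: sum = 77+86+54+54+54+116+107+104 = 652 → 02 8c.
Outer input = (K'⊕opad) ∥ inner = 27 3c 5c 5c 5c ∥ 02 8c.
Outer hash (tag): sum = 39+60+92+92+92+2+140 = 517 → 02 05.

0205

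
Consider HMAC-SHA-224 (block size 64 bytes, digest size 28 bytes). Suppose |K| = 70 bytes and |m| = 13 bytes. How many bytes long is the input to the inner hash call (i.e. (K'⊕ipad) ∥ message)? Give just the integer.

77

Key is 70 > 64 bytes, so it is hashed to 28 bytes then zero-padded to 64: |K'| = 64.
Inner input = (K'⊕ipad) ∥ m → 64 + 13 = 77 bytes.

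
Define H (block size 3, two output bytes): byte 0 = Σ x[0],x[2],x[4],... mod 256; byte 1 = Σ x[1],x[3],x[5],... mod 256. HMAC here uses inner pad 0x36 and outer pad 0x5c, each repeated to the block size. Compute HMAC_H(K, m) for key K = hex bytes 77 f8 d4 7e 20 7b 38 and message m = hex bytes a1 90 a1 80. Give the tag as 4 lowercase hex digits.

Key hex bytes 77 f8 d4 7e 20 7b 38 is 7 bytes > B = 3, so hash it first: H(key) = a3 f1, then zero-pad to 3 bytes: K' = a3 f1 00.
K' ⊕ ipad = 95 c7 36.  K' ⊕ opad = ff ad 5c.
Inner input = (K'⊕ipad) ∥ m = 95 c7 36 ∥ a1 90 a1 80.
Inner hash: even-index sum = 475 mod 256 = 219; odd-index sum = 521 mod 256 = 9 → db 09.
Outer input = (K'⊕opad) ∥ inner = ff ad 5c ∥ db 09.
Outer hash (tag): even-index sum = 356 mod 256 = 100; odd-index sum = 392 mod 256 = 136 → 64 88.

6488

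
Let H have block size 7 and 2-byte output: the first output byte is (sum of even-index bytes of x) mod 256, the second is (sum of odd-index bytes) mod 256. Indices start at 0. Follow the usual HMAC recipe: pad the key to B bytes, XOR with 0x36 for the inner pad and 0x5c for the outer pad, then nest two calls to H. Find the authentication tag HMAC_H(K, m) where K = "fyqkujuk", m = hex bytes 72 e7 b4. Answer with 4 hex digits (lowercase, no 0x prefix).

d21d

Key "fyqkujuk" = 66 79 71 6b 75 6a 75 6b is 8 bytes > B = 7, so hash it first: H(key) = c1 b9, then zero-pad to 7 bytes: K' = c1 b9 00 00 00 00 00.
K' ⊕ ipad = f7 8f 36 36 36 36 36.  K' ⊕ opad = 9d e5 5c 5c 5c 5c 5c.
Inner input = (K'⊕ipad) ∥ m = f7 8f 36 36 36 36 36 ∥ 72 e7 b4.
Inner hash: even-index sum = 640 mod 256 = 128; odd-index sum = 545 mod 256 = 33 → 80 21.
Outer input = (K'⊕opad) ∥ inner = 9d e5 5c 5c 5c 5c 5c ∥ 80 21.
Outer hash (tag): even-index sum = 466 mod 256 = 210; odd-index sum = 541 mod 256 = 29 → d2 1d.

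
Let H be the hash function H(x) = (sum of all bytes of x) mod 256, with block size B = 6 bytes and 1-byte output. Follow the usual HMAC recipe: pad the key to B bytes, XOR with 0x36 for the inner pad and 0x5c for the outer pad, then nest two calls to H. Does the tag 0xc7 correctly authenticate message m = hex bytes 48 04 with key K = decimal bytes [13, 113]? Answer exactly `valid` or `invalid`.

Key decimal bytes [13, 113] = 0d 71 is 2 bytes ≤ B = 6; zero-pad to 6 bytes: K' = 0d 71 00 00 00 00.
K' ⊕ ipad = 3b 47 36 36 36 36; K' ⊕ opad = 51 2d 5c 5c 5c 5c.
Inner hash: sum = 59+71+54+54+54+54+72+4 = 422; mod 256 = 166 → a6.
Outer hash (recomputed tag): sum = 81+45+92+92+92+92+166 = 660; mod 256 = 148 → 94.
Recomputed tag = 94; claimed = c7 → mismatch.

invalid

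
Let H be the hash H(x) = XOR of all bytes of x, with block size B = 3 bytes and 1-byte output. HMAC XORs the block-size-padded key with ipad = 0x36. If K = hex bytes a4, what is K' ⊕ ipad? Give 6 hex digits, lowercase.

Key hex bytes a4 is 1 byte ≤ B = 3; zero-pad to 3 bytes: K' = a4 00 00.
XOR each byte with 0x36: a4⊕36=92, 00⊕36=36, 00⊕36=36.

923636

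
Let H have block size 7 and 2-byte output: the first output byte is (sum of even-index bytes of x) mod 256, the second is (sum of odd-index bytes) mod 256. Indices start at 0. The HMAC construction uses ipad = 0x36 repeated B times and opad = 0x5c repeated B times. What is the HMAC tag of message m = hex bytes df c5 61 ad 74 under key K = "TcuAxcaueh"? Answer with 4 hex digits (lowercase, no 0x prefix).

Key "TcuAxcaueh" = 54 63 75 41 78 63 61 75 65 68 is 10 bytes > B = 7, so hash it first: H(key) = 07 e4, then zero-pad to 7 bytes: K' = 07 e4 00 00 00 00 00.
K' ⊕ ipad = 31 d2 36 36 36 36 36.  K' ⊕ opad = 5b b8 5c 5c 5c 5c 5c.
Inner input = (K'⊕ipad) ∥ m = 31 d2 36 36 36 36 36 ∥ df c5 61 ad 74.
Inner hash: even-index sum = 581 mod 256 = 69; odd-index sum = 754 mod 256 = 242 → 45 f2.
Outer input = (K'⊕opad) ∥ inner = 5b b8 5c 5c 5c 5c 5c ∥ 45 f2.
Outer hash (tag): even-index sum = 609 mod 256 = 97; odd-index sum = 437 mod 256 = 181 → 61 b5.

61b5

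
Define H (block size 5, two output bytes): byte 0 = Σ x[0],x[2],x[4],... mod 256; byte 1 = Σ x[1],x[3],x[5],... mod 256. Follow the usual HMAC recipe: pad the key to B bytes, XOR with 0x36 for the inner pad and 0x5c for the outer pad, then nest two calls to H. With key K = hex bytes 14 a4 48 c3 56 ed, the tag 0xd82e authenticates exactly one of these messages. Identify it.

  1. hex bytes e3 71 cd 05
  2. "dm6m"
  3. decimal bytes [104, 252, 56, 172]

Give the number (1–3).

2

Key hex bytes 14 a4 48 c3 56 ed is 6 bytes > B = 5, so hash it first: H(key) = b2 54, then zero-pad to 5 bytes: K' = b2 54 00 00 00.
K' ⊕ ipad = 84 62 36 36 36; K' ⊕ opad = ee 08 5c 5c 5c.
m1: inner = H(84 62 36 36 36 e3 71 cd 05) = 66 48; tag = H(ee 08 5c 5c 5c 66 48) = eeca
m2: inner = H(84 62 36 36 36 64 6d 36 6d) = ca 32; tag = H(ee 08 5c 5c 5c ca 32) = d82e ← matches
m3: inner = H(84 62 36 36 36 68 fc 38 ac) = 98 38; tag = H(ee 08 5c 5c 5c 98 38) = defc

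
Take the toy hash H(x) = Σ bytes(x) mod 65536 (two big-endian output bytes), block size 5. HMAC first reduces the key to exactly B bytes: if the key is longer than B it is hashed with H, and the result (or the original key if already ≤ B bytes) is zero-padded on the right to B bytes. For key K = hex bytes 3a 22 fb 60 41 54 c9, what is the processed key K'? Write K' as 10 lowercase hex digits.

0315000000

|K| = 7 > B = 5, so first hash the key.
H(K): sum = 58+34+251+96+65+84+201 = 789 → 03 15.
Zero-pad H(K) = 03 15 to 5 bytes: K' = 03 15 00 00 00.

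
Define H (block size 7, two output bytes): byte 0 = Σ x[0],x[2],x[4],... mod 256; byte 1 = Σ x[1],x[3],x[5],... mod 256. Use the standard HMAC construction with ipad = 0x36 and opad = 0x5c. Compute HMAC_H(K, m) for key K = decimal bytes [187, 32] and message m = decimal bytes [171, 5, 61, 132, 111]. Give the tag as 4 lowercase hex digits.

Key decimal bytes [187, 32] = bb 20 is 2 bytes ≤ B = 7; zero-pad to 7 bytes: K' = bb 20 00 00 00 00 00.
K' ⊕ ipad = 8d 16 36 36 36 36 36.  K' ⊕ opad = e7 7c 5c 5c 5c 5c 5c.
Inner input = (K'⊕ipad) ∥ m = 8d 16 36 36 36 36 36 ∥ ab 05 3d 84 6f.
Inner hash: even-index sum = 440 mod 256 = 184; odd-index sum = 473 mod 256 = 217 → b8 d9.
Outer input = (K'⊕opad) ∥ inner = e7 7c 5c 5c 5c 5c 5c ∥ b8 d9.
Outer hash (tag): even-index sum = 724 mod 256 = 212; odd-index sum = 492 mod 256 = 236 → d4 ec.

d4ec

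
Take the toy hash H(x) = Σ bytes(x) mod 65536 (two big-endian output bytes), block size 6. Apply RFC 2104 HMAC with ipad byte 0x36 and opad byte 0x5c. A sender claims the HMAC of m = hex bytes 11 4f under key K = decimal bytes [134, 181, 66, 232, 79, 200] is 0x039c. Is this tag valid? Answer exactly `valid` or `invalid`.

valid

Key decimal bytes [134, 181, 66, 232, 79, 200] = 86 b5 42 e8 4f c8 is exactly B = 6 bytes: K' = 86 b5 42 e8 4f c8.
K' ⊕ ipad = b0 83 74 de 79 fe; K' ⊕ opad = da e9 1e b4 13 94.
Inner hash: sum = 176+131+116+222+121+254+17+79 = 1116 → 04 5c.
Outer hash (recomputed tag): sum = 218+233+30+180+19+148+4+92 = 924 → 03 9c.
Recomputed tag = 039c; claimed = 039c → match.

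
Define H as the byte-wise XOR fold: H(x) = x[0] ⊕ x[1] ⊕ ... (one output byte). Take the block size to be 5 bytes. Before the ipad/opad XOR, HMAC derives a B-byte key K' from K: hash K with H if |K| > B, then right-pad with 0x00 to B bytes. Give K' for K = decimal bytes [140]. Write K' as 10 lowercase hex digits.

Key decimal bytes [140] = 8c is 1 byte ≤ B = 5; zero-pad to 5 bytes: K' = 8c 00 00 00 00.

8c00000000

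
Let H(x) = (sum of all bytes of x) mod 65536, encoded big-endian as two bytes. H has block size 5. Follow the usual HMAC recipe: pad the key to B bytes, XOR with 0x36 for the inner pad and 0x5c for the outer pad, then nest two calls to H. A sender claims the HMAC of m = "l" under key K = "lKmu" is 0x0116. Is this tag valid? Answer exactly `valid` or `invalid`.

Key "lKmu" = 6c 4b 6d 75 is 4 bytes ≤ B = 5; zero-pad to 5 bytes: K' = 6c 4b 6d 75 00.
K' ⊕ ipad = 5a 7d 5b 43 36; K' ⊕ opad = 30 17 31 29 5c.
Inner hash: sum = 90+125+91+67+54+108 = 535 → 02 17.
Outer hash (recomputed tag): sum = 48+23+49+41+92+2+23 = 278 → 01 16.
Recomputed tag = 0116; claimed = 0116 → match.

valid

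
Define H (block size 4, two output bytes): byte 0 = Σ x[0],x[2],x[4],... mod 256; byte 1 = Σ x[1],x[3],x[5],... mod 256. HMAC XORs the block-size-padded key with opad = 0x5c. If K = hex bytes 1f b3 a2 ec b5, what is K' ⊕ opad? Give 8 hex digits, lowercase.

2ac35c5c

Key hex bytes 1f b3 a2 ec b5 is 5 bytes > B = 4, so hash it first: H(key) = 76 9f, then zero-pad to 4 bytes: K' = 76 9f 00 00.
XOR each byte with 0x5c: 76⊕5c=2a, 9f⊕5c=c3, 00⊕5c=5c, 00⊕5c=5c.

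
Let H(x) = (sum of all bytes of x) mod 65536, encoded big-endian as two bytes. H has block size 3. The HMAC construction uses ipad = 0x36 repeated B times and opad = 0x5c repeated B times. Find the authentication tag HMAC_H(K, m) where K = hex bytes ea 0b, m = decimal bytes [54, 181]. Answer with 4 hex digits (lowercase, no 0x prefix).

01a5

Key hex bytes ea 0b is 2 bytes ≤ B = 3; zero-pad to 3 bytes: K' = ea 0b 00.
K' ⊕ ipad = dc 3d 36.  K' ⊕ opad = b6 57 5c.
Inner input = (K'⊕ipad) ∥ m = dc 3d 36 ∥ 36 b5.
Inner hash: sum = 220+61+54+54+181 = 570 → 02 3a.
Outer input = (K'⊕opad) ∥ inner = b6 57 5c ∥ 02 3a.
Outer hash (tag): sum = 182+87+92+2+58 = 421 → 01 a5.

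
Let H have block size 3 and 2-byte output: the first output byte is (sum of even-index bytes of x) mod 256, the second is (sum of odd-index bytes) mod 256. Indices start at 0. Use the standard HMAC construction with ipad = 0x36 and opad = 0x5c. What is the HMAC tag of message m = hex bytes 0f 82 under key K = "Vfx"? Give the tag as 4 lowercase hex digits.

Key "Vfx" = 56 66 78 is exactly B = 3 bytes: K' = 56 66 78.
K' ⊕ ipad = 60 50 4e.  K' ⊕ opad = 0a 3a 24.
Inner input = (K'⊕ipad) ∥ m = 60 50 4e ∥ 0f 82.
Inner hash: even-index sum = 304 mod 256 = 48; odd-index sum = 95 mod 256 = 95 → 30 5f.
Outer input = (K'⊕opad) ∥ inner = 0a 3a 24 ∥ 30 5f.
Outer hash (tag): even-index sum = 141 mod 256 = 141; odd-index sum = 106 mod 256 = 106 → 8d 6a.

8d6a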